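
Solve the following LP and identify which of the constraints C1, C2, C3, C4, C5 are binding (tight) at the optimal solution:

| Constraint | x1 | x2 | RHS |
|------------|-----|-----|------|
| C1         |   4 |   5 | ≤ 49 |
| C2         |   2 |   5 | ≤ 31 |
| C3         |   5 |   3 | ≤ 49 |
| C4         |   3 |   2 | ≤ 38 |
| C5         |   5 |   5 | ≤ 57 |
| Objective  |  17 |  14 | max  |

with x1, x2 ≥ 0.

At x1 = 8, x2 = 3, compute slack b - a·x for each constraint:
  C1: 49 − 47 = 2  (slack)
  C2: 31 − 31 = 0  (binding)
  C3: 49 − 49 = 0  (binding)
  C4: 38 − 30 = 8  (slack)
  C5: 57 − 55 = 2  (slack)

Optimal: x1 = 8, x2 = 3
Binding: C2, C3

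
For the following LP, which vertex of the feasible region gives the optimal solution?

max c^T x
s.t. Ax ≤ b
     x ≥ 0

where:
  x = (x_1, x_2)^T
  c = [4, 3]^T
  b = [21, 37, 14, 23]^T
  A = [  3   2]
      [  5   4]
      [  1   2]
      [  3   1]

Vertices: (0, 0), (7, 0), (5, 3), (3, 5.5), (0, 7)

Evaluate the objective at each vertex of the feasible region:
  z(0, 0) = 0
  z(7, 0) = 28
  z(5, 3) = 29  ←
  z(3, 5.5) = 28.5
  z(0, 7) = 21
The maximum is at x_1 = 5, x_2 = 3.

(5, 3)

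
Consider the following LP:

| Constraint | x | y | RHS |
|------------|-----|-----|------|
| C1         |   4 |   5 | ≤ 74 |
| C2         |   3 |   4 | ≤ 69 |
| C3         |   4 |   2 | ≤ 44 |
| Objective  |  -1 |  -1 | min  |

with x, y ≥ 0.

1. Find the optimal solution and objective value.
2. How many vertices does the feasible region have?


1. x = 6, y = 10, z = -16
2. 4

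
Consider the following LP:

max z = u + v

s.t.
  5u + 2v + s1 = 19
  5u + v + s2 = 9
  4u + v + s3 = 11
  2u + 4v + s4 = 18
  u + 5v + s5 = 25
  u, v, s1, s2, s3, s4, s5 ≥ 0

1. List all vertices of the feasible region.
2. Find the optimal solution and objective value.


1. (0, 0), (1.8, 0), (1, 4), (0, 4.5)
2. u = 1, v = 4, z = 5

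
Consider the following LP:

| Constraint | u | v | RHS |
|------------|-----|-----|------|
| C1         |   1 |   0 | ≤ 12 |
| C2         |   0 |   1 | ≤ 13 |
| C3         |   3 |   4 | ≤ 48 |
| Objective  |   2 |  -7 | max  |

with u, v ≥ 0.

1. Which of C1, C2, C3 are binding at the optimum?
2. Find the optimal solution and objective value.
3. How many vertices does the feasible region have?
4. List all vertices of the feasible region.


1. C1
2. u = 12, v = 0, z = 24
3. 4
4. (0, 0), (12, 0), (12, 3), (0, 12)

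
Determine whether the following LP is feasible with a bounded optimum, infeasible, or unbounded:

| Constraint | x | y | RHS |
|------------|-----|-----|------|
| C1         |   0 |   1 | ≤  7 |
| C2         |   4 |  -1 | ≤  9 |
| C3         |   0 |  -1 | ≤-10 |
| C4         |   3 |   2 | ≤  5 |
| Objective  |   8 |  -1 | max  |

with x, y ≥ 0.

Infeasible (no feasible solution exists)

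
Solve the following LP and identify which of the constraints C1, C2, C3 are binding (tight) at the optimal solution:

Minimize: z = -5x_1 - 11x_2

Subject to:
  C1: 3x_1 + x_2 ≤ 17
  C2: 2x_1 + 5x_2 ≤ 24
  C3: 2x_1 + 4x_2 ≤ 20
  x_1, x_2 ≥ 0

At x_1 = 2, x_2 = 4, compute slack b - a·x for each constraint:
  C1: 17 − 10 = 7  (slack)
  C2: 24 − 24 = 0  (binding)
  C3: 20 − 20 = 0  (binding)

Optimal: x_1 = 2, x_2 = 4
Binding: C2, C3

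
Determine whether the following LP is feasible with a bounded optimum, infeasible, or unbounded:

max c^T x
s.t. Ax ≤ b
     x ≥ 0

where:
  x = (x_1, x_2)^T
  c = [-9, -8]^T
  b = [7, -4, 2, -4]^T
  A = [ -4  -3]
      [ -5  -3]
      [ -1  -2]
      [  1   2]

Infeasible (no feasible solution exists)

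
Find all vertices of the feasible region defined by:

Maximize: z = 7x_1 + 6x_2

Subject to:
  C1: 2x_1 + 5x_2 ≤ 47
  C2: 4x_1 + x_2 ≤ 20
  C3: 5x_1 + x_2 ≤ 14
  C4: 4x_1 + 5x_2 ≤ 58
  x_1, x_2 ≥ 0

(0, 0), (2.8, 0), (1, 9), (0, 9.4)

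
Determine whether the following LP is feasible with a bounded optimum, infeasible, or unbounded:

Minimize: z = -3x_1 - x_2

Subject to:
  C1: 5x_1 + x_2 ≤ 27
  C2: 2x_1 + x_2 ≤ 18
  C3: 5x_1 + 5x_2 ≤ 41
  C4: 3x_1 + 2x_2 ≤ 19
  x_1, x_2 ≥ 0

Feasible with a bounded optimal solution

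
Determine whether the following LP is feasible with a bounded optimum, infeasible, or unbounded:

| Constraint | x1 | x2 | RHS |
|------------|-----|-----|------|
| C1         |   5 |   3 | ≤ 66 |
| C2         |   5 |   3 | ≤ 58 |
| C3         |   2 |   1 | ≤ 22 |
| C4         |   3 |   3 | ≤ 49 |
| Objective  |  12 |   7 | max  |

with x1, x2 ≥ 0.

Feasible with a bounded optimal solution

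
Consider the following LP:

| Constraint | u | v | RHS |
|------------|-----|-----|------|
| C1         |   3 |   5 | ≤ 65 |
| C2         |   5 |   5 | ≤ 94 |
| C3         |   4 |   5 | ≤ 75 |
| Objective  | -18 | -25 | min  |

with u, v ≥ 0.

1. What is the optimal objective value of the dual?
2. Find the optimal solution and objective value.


1. -355
2. u = 10, v = 7, z = -355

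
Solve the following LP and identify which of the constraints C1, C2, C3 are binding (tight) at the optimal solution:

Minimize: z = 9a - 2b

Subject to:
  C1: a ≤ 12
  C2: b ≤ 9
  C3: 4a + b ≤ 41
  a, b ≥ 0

At a = 0, b = 9, compute slack b - a·x for each constraint:
  C1: 12 − 0 = 12  (slack)
  C2: 9 − 9 = 0  (binding)
  C3: 41 − 9 = 32  (slack)

Optimal: a = 0, b = 9
Binding: C2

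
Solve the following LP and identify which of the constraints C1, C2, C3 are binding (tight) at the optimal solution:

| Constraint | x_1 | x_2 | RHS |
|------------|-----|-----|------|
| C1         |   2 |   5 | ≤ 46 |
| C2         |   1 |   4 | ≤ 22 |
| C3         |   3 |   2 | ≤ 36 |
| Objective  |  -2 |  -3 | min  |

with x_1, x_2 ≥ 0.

At x_1 = 10, x_2 = 3, compute slack b - a·x for each constraint:
  C1: 46 − 35 = 11  (slack)
  C2: 22 − 22 = 0  (binding)
  C3: 36 − 36 = 0  (binding)

Optimal: x_1 = 10, x_2 = 3
Binding: C2, C3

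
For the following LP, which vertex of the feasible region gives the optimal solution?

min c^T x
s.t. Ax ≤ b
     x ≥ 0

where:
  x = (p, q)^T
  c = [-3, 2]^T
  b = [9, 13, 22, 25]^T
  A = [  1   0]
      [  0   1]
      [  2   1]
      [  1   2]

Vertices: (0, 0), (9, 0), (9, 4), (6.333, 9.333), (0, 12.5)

Evaluate the objective at each vertex of the feasible region:
  z(0, 0) = 0
  z(9, 0) = -27  ←
  z(9, 4) = -19
  z(6.333, 9.333) = -0.3333
  z(0, 12.5) = 25
The minimum is at p = 9, q = 0.

(9, 0)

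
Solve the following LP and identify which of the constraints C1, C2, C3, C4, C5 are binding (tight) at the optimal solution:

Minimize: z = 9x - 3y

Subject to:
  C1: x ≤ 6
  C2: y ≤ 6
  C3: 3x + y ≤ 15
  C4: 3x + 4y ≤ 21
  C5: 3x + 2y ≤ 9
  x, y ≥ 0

At x = 0, y = 4.5, compute slack b - a·x for each constraint:
  C1: 6 − 0 = 6  (slack)
  C2: 6 − 4.5 = 1.5  (slack)
  C3: 15 − 4.5 = 10.5  (slack)
  C4: 21 − 18 = 3  (slack)
  C5: 9 − 9 = 0  (binding)

Optimal: x = 0, y = 4.5
Binding: C5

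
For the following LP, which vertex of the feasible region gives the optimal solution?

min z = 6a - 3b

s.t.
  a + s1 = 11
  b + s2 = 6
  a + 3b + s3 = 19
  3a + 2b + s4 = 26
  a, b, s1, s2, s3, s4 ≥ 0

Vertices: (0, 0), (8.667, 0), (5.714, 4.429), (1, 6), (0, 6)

Evaluate the objective at each vertex of the feasible region:
  z(0, 0) = 0
  z(8.667, 0) = 52
  z(5.714, 4.429) = 21
  z(1, 6) = -12
  z(0, 6) = -18  ←
The minimum is at a = 0, b = 6.

(0, 6)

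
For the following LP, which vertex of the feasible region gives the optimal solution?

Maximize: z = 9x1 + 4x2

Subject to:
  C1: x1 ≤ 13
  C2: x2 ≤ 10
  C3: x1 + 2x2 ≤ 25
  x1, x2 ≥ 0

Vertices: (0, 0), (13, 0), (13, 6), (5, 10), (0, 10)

Evaluate the objective at each vertex of the feasible region:
  z(0, 0) = 0
  z(13, 0) = 117
  z(13, 6) = 141  ←
  z(5, 10) = 85
  z(0, 10) = 40
The maximum is at x1 = 13, x2 = 6.

(13, 6)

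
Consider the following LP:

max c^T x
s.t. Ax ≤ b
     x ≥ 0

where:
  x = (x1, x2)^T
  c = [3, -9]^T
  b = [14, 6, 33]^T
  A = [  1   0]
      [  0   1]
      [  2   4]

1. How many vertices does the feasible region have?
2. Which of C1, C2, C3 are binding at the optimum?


1. 5
2. C1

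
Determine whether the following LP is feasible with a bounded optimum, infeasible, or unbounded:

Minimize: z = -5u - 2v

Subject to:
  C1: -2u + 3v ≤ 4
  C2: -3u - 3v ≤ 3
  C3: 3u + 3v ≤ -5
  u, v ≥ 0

Infeasible (no feasible solution exists)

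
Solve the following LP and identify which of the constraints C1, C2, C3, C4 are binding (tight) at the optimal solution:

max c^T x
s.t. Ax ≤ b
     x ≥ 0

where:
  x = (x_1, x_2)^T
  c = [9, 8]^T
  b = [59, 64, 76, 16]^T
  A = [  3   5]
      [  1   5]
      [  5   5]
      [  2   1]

At x_1 = 3, x_2 = 10, compute slack b - a·x for each constraint:
  C1: 59 − 59 = 0  (binding)
  C2: 64 − 53 = 11  (slack)
  C3: 76 − 65 = 11  (slack)
  C4: 16 − 16 = 0  (binding)

Optimal: x_1 = 3, x_2 = 10
Binding: C1, C4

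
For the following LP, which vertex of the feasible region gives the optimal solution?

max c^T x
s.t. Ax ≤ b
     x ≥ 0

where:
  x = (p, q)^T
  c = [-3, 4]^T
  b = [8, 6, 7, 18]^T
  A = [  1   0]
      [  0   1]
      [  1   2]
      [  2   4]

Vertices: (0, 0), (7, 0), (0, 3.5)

Evaluate the objective at each vertex of the feasible region:
  z(0, 0) = 0
  z(7, 0) = -21
  z(0, 3.5) = 14  ←
The maximum is at p = 0, q = 3.5.

(0, 3.5)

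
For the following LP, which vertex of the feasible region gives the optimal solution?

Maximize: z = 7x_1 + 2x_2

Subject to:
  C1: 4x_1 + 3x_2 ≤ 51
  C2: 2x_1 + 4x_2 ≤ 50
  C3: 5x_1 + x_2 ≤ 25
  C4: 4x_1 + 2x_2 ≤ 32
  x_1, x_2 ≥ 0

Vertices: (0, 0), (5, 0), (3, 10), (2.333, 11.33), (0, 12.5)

Evaluate the objective at each vertex of the feasible region:
  z(0, 0) = 0
  z(5, 0) = 35
  z(3, 10) = 41  ←
  z(2.333, 11.33) = 39
  z(0, 12.5) = 25
The maximum is at x_1 = 3, x_2 = 10.

(3, 10)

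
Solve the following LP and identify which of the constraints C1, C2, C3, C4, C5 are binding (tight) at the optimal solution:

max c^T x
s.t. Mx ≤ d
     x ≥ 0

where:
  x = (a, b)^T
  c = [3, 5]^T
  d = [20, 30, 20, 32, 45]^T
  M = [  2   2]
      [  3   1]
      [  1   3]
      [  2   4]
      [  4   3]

At a = 5, b = 5, compute slack b - a·x for each constraint:
  C1: 20 − 20 = 0  (binding)
  C2: 30 − 20 = 10  (slack)
  C3: 20 − 20 = 0  (binding)
  C4: 32 − 30 = 2  (slack)
  C5: 45 − 35 = 10  (slack)

Optimal: a = 5, b = 5
Binding: C1, C3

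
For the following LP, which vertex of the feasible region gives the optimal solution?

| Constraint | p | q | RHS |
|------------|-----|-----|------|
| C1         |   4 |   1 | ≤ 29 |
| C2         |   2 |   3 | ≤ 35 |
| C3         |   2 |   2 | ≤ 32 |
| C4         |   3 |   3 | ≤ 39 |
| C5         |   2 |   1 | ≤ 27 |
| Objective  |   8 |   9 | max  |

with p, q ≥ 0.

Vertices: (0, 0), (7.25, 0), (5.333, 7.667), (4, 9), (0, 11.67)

Evaluate the objective at each vertex of the feasible region:
  z(0, 0) = 0
  z(7.25, 0) = 58
  z(5.333, 7.667) = 111.7
  z(4, 9) = 113  ←
  z(0, 11.67) = 105
The maximum is at p = 4, q = 9.

(4, 9)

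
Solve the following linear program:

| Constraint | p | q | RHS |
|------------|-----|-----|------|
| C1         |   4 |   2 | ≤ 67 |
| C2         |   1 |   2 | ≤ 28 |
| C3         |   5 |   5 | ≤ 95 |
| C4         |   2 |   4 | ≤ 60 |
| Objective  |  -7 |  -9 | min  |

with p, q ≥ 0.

Evaluate the objective at each vertex of the feasible region:
  z(0, 0) = 0
  z(16.75, 0) = -117.2
  z(14.5, 4.5) = -142
  z(10, 9) = -151  ←
  z(0, 14) = -126
The minimum is at p = 10, q = 9.

p = 10, q = 9, z = -151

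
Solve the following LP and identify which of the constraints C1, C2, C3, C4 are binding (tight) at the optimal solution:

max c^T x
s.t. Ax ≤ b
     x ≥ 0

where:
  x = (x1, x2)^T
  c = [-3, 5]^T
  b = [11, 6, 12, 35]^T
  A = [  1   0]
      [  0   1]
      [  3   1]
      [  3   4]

At x1 = 0, x2 = 6, compute slack b - a·x for each constraint:
  C1: 11 − 0 = 11  (slack)
  C2: 6 − 6 = 0  (binding)
  C3: 12 − 6 = 6  (slack)
  C4: 35 − 24 = 11  (slack)

Optimal: x1 = 0, x2 = 6
Binding: C2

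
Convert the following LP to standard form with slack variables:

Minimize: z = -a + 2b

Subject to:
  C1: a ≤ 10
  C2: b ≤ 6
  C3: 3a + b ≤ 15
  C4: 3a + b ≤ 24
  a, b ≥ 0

min z = -a + 2b

s.t.
  a + s1 = 10
  b + s2 = 6
  3a + b + s3 = 15
  3a + b + s4 = 24
  a, b, s1, s2, s3, s4 ≥ 0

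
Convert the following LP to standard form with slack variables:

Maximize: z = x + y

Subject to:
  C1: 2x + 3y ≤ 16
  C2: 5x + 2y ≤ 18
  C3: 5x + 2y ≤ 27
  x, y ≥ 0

max z = x + y

s.t.
  2x + 3y + s1 = 16
  5x + 2y + s2 = 18
  5x + 2y + s3 = 27
  x, y, s1, s2, s3 ≥ 0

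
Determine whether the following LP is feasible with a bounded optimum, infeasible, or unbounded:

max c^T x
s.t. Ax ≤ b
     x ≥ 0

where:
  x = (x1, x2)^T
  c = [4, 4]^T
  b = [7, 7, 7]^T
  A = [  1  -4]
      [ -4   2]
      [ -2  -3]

Unbounded (objective can increase without bound)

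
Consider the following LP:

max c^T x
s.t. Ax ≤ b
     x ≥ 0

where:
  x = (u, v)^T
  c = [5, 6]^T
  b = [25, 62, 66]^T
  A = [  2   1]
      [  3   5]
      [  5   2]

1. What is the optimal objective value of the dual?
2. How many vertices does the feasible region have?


1. 87
2. 4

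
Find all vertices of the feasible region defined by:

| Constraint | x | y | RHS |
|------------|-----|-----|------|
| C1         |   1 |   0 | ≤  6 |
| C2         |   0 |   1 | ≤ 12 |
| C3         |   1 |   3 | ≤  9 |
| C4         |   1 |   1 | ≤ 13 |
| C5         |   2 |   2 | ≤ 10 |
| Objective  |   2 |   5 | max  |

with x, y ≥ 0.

(0, 0), (5, 0), (3, 2), (0, 3)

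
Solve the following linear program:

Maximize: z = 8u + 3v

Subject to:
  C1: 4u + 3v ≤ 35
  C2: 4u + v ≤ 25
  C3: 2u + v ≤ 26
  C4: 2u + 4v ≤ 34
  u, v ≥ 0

Evaluate the objective at each vertex of the feasible region:
  z(0, 0) = 0
  z(6.25, 0) = 50
  z(5, 5) = 55  ←
  z(3.8, 6.6) = 50.2
  z(0, 8.5) = 25.5
The maximum is at u = 5, v = 5.

u = 5, v = 5, z = 55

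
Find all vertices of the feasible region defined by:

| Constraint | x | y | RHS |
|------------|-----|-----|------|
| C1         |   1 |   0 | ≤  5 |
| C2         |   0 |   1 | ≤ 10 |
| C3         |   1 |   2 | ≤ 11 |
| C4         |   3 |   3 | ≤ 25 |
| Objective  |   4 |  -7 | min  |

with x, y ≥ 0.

(0, 0), (5, 0), (5, 3), (0, 5.5)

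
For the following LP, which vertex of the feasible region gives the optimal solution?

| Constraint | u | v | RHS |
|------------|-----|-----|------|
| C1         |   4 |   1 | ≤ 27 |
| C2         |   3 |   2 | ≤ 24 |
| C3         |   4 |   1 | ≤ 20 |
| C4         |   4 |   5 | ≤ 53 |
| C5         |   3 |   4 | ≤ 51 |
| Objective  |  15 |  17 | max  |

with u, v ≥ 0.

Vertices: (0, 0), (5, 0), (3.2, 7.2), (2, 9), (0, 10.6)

Evaluate the objective at each vertex of the feasible region:
  z(0, 0) = 0
  z(5, 0) = 75
  z(3.2, 7.2) = 170.4
  z(2, 9) = 183  ←
  z(0, 10.6) = 180.2
The maximum is at u = 2, v = 9.

(2, 9)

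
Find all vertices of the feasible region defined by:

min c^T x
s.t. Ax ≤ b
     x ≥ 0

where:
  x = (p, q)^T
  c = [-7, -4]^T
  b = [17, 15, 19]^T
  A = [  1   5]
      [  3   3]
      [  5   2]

(0, 0), (3.8, 0), (3, 2), (2, 3), (0, 3.4)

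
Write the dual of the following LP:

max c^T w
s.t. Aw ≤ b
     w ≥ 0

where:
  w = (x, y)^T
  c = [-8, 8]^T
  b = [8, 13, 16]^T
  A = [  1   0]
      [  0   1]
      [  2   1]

Primal max cᵀx s.t. Ax ≤ b, x ≥ 0  →  Dual min bᵀy s.t. Aᵀy ≥ c, y ≥ 0.

Minimize: z = 8y1 + 13y2 + 16y3

Subject to:
  y1 + 2y3 ≥ -8
  y2 + y3 ≥ 8
  y1, y2, y3 ≥ 0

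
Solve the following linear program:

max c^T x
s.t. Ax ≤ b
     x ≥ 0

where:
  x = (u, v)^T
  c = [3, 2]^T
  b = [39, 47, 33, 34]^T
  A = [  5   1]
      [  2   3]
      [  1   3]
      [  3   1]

Evaluate the objective at each vertex of the feasible region:
  z(0, 0) = 0
  z(7.8, 0) = 23.4
  z(6, 9) = 36  ←
  z(0, 11) = 22
The maximum is at u = 6, v = 9.

u = 6, v = 9, z = 36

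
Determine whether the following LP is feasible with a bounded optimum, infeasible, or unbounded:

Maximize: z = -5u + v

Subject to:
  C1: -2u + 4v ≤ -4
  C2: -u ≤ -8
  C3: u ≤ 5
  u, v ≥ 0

Infeasible (no feasible solution exists)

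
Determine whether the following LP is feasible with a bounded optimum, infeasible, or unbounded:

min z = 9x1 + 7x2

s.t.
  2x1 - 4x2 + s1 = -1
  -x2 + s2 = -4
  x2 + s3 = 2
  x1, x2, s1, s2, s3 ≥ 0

Infeasible (no feasible solution exists)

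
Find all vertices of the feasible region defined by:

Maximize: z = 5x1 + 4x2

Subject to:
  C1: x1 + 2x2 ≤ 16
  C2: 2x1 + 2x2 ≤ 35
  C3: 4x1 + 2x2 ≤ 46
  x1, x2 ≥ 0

(0, 0), (11.5, 0), (10, 3), (0, 8)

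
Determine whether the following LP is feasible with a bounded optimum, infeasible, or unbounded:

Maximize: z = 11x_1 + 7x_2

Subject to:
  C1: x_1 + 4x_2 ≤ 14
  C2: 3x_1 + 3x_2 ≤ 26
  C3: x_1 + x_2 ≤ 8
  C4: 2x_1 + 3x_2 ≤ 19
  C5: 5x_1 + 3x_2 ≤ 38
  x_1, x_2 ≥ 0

Feasible with a bounded optimal solution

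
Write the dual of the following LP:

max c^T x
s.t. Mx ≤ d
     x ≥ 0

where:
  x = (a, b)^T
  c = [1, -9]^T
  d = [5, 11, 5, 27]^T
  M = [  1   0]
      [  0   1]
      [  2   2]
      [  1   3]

Primal max cᵀx s.t. Ax ≤ b, x ≥ 0  →  Dual min bᵀy s.t. Aᵀy ≥ c, y ≥ 0.

Minimize: z = 5y1 + 11y2 + 5y3 + 27y4

Subject to:
  y1 + 2y3 + y4 ≥ 1
  y2 + 2y3 + 3y4 ≥ -9
  y1, y2, y3, y4 ≥ 0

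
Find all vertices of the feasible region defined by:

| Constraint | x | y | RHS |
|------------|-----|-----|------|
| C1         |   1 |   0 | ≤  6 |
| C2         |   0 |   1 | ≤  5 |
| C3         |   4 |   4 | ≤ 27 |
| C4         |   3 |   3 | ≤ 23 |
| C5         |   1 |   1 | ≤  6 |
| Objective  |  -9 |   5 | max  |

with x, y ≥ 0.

(0, 0), (6, 0), (1, 5), (0, 5)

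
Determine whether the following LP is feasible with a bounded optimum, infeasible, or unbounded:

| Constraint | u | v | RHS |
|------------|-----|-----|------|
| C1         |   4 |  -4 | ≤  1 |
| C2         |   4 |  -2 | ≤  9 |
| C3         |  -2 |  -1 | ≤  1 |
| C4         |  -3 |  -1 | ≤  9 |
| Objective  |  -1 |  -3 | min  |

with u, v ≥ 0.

Unbounded (objective can decrease without bound)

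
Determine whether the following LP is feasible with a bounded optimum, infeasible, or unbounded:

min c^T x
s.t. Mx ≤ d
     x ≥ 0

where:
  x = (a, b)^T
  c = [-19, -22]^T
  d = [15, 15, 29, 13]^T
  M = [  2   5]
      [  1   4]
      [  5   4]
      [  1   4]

Feasible with a bounded optimal solution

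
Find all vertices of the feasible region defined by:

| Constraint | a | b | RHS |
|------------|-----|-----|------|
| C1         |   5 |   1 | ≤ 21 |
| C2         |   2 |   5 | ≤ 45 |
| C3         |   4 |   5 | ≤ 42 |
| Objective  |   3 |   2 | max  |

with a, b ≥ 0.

(0, 0), (4.2, 0), (3, 6), (0, 8.4)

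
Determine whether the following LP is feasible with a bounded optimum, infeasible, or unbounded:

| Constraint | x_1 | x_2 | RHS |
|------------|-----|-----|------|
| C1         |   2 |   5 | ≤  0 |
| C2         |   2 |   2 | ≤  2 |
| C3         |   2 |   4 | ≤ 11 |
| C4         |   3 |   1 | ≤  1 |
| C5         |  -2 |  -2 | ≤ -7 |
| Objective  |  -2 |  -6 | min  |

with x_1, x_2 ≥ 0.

Infeasible (no feasible solution exists)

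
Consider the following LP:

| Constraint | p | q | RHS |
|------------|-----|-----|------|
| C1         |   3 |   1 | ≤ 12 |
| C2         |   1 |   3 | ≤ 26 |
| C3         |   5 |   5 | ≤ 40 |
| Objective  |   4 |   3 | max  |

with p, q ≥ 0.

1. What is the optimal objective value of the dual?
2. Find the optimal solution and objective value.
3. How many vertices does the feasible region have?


1. 26
2. p = 2, q = 6, z = 26
3. 4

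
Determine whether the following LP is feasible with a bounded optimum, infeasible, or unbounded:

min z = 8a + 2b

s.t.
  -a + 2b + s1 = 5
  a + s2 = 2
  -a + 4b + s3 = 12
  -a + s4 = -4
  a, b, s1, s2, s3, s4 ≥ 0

Infeasible (no feasible solution exists)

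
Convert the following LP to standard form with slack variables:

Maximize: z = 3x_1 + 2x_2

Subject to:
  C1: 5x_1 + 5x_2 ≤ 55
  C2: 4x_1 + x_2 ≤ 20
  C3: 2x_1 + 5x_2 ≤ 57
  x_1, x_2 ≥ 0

max z = 3x_1 + 2x_2

s.t.
  5x_1 + 5x_2 + s1 = 55
  4x_1 + x_2 + s2 = 20
  2x_1 + 5x_2 + s3 = 57
  x_1, x_2, s1, s2, s3 ≥ 0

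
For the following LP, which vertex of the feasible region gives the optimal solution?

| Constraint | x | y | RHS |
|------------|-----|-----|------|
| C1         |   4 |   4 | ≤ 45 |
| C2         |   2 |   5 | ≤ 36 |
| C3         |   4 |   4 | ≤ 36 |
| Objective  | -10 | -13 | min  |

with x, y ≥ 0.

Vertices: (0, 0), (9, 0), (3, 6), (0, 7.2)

Evaluate the objective at each vertex of the feasible region:
  z(0, 0) = 0
  z(9, 0) = -90
  z(3, 6) = -108  ←
  z(0, 7.2) = -93.6
The minimum is at x = 3, y = 6.

(3, 6)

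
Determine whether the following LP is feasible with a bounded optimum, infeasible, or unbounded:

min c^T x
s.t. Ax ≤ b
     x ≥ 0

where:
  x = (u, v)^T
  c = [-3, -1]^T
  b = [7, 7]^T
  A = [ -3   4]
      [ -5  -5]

Unbounded (objective can decrease without bound)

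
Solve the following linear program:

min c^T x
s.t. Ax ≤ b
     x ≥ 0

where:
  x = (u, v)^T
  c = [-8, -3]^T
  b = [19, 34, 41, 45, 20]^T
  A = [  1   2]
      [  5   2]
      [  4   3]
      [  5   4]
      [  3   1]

Evaluate the objective at each vertex of the feasible region:
  z(0, 0) = 0
  z(6.667, 0) = -53.33
  z(6, 2) = -54  ←
  z(4.6, 5.5) = -53.3
  z(2.333, 8.333) = -43.67
  z(0, 9.5) = -28.5
The minimum is at u = 6, v = 2.

u = 6, v = 2, z = -54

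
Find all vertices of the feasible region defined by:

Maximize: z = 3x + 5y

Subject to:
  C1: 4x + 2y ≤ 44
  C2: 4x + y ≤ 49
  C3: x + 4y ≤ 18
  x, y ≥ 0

(0, 0), (11, 0), (10, 2), (0, 4.5)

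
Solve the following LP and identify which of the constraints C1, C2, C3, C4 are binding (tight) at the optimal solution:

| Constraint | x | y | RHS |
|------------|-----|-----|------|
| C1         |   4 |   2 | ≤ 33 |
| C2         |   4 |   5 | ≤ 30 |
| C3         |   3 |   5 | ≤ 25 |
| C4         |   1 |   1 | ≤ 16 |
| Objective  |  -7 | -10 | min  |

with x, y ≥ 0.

At x = 5, y = 2, compute slack b - a·x for each constraint:
  C1: 33 − 24 = 9  (slack)
  C2: 30 − 30 = 0  (binding)
  C3: 25 − 25 = 0  (binding)
  C4: 16 − 7 = 9  (slack)

Optimal: x = 5, y = 2
Binding: C2, C3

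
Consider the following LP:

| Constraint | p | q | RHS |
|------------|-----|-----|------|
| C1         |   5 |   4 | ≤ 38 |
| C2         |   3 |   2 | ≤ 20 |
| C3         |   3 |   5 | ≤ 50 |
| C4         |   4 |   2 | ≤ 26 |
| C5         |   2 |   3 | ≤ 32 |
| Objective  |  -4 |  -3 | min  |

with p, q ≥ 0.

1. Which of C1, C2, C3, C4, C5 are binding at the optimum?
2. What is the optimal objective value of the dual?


1. C1, C2
2. -29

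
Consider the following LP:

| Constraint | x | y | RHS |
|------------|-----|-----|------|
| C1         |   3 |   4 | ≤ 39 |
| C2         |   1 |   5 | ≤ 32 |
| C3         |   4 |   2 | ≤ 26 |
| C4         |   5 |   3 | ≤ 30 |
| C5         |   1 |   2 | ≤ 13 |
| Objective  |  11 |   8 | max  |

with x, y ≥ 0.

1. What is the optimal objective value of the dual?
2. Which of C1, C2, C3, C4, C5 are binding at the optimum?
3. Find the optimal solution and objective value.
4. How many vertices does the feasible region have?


1. 73
2. C4, C5
3. x = 3, y = 5, z = 73
4. 5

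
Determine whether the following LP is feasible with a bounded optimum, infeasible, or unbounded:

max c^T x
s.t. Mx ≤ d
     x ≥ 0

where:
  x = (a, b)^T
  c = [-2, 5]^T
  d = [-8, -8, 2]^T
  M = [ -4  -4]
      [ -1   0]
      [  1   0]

Infeasible (no feasible solution exists)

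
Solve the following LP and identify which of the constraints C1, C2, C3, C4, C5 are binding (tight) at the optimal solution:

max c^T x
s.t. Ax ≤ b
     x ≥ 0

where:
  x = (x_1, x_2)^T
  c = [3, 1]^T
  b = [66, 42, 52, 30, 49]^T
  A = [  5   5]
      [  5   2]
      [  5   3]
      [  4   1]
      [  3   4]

At x_1 = 6, x_2 = 6, compute slack b - a·x for each constraint:
  C1: 66 − 60 = 6  (slack)
  C2: 42 − 42 = 0  (binding)
  C3: 52 − 48 = 4  (slack)
  C4: 30 − 30 = 0  (binding)
  C5: 49 − 42 = 7  (slack)

Optimal: x_1 = 6, x_2 = 6
Binding: C2, C4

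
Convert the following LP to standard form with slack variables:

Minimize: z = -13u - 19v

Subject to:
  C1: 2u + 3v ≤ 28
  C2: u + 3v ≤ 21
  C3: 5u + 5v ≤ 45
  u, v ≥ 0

min z = -13u - 19v

s.t.
  2u + 3v + s1 = 28
  u + 3v + s2 = 21
  5u + 5v + s3 = 45
  u, v, s1, s2, s3 ≥ 0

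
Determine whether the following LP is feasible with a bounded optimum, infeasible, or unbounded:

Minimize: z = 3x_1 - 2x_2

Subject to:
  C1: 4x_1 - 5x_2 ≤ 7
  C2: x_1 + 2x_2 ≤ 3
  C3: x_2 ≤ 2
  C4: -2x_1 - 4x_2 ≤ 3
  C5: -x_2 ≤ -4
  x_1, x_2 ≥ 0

Infeasible (no feasible solution exists)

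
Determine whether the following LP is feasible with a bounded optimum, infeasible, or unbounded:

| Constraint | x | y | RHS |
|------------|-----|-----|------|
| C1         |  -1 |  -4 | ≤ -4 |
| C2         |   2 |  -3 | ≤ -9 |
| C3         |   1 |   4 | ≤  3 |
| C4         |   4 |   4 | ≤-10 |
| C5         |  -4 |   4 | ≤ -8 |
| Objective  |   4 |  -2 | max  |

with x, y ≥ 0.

Infeasible (no feasible solution exists)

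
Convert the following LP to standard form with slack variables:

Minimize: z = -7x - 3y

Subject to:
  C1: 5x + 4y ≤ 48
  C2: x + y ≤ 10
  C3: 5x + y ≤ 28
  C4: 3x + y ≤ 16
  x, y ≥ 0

min z = -7x - 3y

s.t.
  5x + 4y + s1 = 48
  x + y + s2 = 10
  5x + y + s3 = 28
  3x + y + s4 = 16
  x, y, s1, s2, s3, s4 ≥ 0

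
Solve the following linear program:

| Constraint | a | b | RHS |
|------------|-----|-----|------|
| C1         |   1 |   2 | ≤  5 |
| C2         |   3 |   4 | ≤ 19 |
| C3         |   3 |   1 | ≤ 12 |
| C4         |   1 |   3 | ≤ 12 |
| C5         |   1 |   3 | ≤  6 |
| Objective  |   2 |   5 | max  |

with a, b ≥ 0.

Evaluate the objective at each vertex of the feasible region:
  z(0, 0) = 0
  z(4, 0) = 8
  z(3.8, 0.6) = 10.6
  z(3, 1) = 11  ←
  z(0, 2) = 10
The maximum is at a = 3, b = 1.

a = 3, b = 1, z = 11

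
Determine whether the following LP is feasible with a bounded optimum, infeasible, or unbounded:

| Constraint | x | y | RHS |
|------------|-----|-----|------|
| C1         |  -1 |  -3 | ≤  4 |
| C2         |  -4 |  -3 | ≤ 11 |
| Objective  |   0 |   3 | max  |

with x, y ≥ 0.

Unbounded (objective can increase without bound)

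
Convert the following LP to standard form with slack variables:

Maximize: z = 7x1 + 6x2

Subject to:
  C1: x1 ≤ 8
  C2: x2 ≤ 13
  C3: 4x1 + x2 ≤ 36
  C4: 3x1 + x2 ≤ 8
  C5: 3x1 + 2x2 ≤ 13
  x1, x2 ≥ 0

max z = 7x1 + 6x2

s.t.
  x1 + s1 = 8
  x2 + s2 = 13
  4x1 + x2 + s3 = 36
  3x1 + x2 + s4 = 8
  3x1 + 2x2 + s5 = 13
  x1, x2, s1, s2, s3, s4, s5 ≥ 0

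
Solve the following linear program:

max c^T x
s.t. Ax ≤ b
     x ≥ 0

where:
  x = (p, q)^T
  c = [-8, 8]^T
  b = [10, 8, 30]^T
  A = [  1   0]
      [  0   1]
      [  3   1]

Evaluate the objective at each vertex of the feasible region:
  z(0, 0) = 0
  z(10, 0) = -80
  z(7.333, 8) = 5.333
  z(0, 8) = 64  ←
The maximum is at p = 0, q = 8.

p = 0, q = 8, z = 64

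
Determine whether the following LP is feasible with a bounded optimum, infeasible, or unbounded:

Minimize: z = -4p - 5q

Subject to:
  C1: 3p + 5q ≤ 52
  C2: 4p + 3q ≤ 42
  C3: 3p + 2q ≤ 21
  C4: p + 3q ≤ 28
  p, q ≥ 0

Feasible with a bounded optimal solution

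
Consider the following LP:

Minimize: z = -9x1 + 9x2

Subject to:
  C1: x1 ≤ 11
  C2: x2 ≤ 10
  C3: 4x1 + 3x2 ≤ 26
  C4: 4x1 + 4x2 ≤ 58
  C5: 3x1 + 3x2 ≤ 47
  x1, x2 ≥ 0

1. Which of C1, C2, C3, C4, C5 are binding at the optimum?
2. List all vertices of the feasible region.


1. C3
2. (0, 0), (6.5, 0), (0, 8.667)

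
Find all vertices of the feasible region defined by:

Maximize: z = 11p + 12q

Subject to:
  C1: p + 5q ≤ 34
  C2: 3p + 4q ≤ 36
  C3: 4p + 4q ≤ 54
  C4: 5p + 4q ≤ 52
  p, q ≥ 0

(0, 0), (10.4, 0), (8, 3), (4, 6), (0, 6.8)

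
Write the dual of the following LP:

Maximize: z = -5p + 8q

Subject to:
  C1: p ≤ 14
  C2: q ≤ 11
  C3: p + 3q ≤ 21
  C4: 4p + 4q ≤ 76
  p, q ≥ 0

Primal max cᵀx s.t. Ax ≤ b, x ≥ 0  →  Dual min bᵀy s.t. Aᵀy ≥ c, y ≥ 0.

Minimize: z = 14y1 + 11y2 + 21y3 + 76y4

Subject to:
  y1 + y3 + 4y4 ≥ -5
  y2 + 3y3 + 4y4 ≥ 8
  y1, y2, y3, y4 ≥ 0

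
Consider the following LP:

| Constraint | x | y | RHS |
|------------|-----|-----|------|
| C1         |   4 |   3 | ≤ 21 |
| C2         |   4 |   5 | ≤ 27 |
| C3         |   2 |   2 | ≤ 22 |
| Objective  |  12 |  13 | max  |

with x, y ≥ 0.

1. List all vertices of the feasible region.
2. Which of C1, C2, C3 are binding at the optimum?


1. (0, 0), (5.25, 0), (3, 3), (0, 5.4)
2. C1, C2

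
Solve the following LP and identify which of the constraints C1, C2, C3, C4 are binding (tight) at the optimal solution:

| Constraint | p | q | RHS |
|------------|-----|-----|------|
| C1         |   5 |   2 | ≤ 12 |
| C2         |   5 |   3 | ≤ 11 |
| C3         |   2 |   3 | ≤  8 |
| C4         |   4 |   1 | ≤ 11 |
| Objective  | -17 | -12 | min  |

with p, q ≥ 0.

At p = 1, q = 2, compute slack b - a·x for each constraint:
  C1: 12 − 9 = 3  (slack)
  C2: 11 − 11 = 0  (binding)
  C3: 8 − 8 = 0  (binding)
  C4: 11 − 6 = 5  (slack)

Optimal: p = 1, q = 2
Binding: C2, C3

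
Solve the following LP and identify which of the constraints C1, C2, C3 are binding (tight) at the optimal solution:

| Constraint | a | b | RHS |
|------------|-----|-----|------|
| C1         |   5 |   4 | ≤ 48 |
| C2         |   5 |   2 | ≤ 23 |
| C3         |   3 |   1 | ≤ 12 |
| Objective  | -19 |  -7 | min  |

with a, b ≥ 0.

At a = 1, b = 9, compute slack b - a·x for each constraint:
  C1: 48 − 41 = 7  (slack)
  C2: 23 − 23 = 0  (binding)
  C3: 12 − 12 = 0  (binding)

Optimal: a = 1, b = 9
Binding: C2, C3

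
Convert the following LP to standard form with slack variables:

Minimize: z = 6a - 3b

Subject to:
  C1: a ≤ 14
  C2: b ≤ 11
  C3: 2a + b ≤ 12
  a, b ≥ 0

min z = 6a - 3b

s.t.
  a + s1 = 14
  b + s2 = 11
  2a + b + s3 = 12
  a, b, s1, s2, s3 ≥ 0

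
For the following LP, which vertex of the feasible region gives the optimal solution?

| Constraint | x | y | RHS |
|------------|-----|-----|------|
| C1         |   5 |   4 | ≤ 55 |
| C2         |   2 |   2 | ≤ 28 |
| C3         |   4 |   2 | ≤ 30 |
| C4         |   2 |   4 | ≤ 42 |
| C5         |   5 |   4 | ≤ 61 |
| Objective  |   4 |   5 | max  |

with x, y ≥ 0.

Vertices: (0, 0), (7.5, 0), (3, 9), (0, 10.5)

Evaluate the objective at each vertex of the feasible region:
  z(0, 0) = 0
  z(7.5, 0) = 30
  z(3, 9) = 57  ←
  z(0, 10.5) = 52.5
The maximum is at x = 3, y = 9.

(3, 9)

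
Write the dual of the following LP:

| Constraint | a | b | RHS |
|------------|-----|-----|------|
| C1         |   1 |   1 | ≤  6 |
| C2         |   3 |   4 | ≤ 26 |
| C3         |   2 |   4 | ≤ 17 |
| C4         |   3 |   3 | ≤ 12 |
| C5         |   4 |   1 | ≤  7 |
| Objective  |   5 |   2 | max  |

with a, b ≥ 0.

Primal max cᵀx s.t. Ax ≤ b, x ≥ 0  →  Dual min bᵀy s.t. Aᵀy ≥ c, y ≥ 0.

Minimize: z = 6y1 + 26y2 + 17y3 + 12y4 + 7y5

Subject to:
  y1 + 3y2 + 2y3 + 3y4 + 4y5 ≥ 5
  y1 + 4y2 + 4y3 + 3y4 + y5 ≥ 2
  y1, y2, y3, y4, y5 ≥ 0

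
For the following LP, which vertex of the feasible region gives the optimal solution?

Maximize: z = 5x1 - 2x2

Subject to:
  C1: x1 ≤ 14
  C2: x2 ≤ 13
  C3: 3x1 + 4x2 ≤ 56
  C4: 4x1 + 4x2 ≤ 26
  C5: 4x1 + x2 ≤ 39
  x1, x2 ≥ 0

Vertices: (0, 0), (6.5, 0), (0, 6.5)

Evaluate the objective at each vertex of the feasible region:
  z(0, 0) = 0
  z(6.5, 0) = 32.5  ←
  z(0, 6.5) = -13
The maximum is at x1 = 6.5, x2 = 0.

(6.5, 0)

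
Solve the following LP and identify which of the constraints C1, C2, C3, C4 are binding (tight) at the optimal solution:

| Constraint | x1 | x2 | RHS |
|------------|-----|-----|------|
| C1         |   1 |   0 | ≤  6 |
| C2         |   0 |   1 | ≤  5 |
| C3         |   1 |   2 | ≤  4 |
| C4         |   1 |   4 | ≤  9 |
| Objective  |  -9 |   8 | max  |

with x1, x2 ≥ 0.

At x1 = 0, x2 = 2, compute slack b - a·x for each constraint:
  C1: 6 − 0 = 6  (slack)
  C2: 5 − 2 = 3  (slack)
  C3: 4 − 4 = 0  (binding)
  C4: 9 − 8 = 1  (slack)

Optimal: x1 = 0, x2 = 2
Binding: C3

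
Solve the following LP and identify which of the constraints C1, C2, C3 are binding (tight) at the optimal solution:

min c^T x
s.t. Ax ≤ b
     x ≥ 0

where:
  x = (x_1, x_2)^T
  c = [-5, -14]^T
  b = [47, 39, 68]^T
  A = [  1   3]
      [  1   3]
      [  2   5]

At x_1 = 9, x_2 = 10, compute slack b - a·x for each constraint:
  C1: 47 − 39 = 8  (slack)
  C2: 39 − 39 = 0  (binding)
  C3: 68 − 68 = 0  (binding)

Optimal: x_1 = 9, x_2 = 10
Binding: C2, C3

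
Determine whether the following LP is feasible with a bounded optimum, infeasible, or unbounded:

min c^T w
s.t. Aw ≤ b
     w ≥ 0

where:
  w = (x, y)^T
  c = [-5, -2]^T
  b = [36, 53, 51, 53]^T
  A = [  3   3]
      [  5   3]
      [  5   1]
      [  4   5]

Feasible with a bounded optimal solution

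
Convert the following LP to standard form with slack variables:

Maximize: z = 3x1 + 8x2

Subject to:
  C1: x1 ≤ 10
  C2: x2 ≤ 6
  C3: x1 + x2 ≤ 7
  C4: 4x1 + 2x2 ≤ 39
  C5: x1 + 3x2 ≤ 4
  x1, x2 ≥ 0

max z = 3x1 + 8x2

s.t.
  x1 + s1 = 10
  x2 + s2 = 6
  x1 + x2 + s3 = 7
  4x1 + 2x2 + s4 = 39
  x1 + 3x2 + s5 = 4
  x1, x2, s1, s2, s3, s4, s5 ≥ 0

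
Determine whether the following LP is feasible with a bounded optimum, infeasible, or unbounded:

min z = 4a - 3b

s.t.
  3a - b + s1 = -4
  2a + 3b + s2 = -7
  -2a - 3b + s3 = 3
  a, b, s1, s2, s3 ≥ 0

Infeasible (no feasible solution exists)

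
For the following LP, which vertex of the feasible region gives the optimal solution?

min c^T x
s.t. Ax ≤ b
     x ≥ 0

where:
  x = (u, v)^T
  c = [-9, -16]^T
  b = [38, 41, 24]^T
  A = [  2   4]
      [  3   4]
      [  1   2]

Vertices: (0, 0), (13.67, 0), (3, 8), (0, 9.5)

Evaluate the objective at each vertex of the feasible region:
  z(0, 0) = 0
  z(13.67, 0) = -123
  z(3, 8) = -155  ←
  z(0, 9.5) = -152
The minimum is at u = 3, v = 8.

(3, 8)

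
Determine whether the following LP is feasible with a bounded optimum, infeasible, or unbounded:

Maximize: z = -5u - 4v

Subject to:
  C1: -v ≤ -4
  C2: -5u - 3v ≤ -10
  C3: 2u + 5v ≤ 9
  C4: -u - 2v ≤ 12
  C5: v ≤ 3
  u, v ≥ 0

Infeasible (no feasible solution exists)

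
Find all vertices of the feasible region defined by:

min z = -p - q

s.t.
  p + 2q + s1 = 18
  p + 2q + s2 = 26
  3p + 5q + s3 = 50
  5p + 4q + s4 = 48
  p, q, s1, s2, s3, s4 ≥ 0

(0, 0), (9.6, 0), (4, 7), (0, 9)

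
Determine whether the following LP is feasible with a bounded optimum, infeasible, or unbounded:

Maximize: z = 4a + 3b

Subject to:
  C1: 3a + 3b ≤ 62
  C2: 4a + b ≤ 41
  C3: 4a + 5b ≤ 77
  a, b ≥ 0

Feasible with a bounded optimal solution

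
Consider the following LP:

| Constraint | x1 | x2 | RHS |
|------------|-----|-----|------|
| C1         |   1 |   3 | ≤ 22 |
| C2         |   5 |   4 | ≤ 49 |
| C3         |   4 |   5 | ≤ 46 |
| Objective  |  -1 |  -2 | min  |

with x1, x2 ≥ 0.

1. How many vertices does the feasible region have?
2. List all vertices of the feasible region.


1. 5
2. (0, 0), (9.8, 0), (6.778, 3.778), (4, 6), (0, 7.333)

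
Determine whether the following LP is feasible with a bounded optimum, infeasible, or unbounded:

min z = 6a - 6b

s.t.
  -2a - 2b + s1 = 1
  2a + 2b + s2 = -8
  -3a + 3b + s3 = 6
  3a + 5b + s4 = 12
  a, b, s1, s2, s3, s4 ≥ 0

Infeasible (no feasible solution exists)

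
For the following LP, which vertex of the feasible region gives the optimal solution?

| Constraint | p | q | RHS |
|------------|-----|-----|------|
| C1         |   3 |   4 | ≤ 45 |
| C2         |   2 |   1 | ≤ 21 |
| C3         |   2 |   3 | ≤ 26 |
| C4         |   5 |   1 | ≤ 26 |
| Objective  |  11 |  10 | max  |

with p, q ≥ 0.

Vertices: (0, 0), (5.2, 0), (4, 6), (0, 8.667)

Evaluate the objective at each vertex of the feasible region:
  z(0, 0) = 0
  z(5.2, 0) = 57.2
  z(4, 6) = 104  ←
  z(0, 8.667) = 86.67
The maximum is at p = 4, q = 6.

(4, 6)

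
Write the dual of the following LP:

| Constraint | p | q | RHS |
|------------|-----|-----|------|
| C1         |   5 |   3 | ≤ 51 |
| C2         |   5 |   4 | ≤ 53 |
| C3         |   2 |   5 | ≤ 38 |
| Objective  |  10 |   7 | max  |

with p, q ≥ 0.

Primal max cᵀx s.t. Ax ≤ b, x ≥ 0  →  Dual min bᵀy s.t. Aᵀy ≥ c, y ≥ 0.

Minimize: z = 51y1 + 53y2 + 38y3

Subject to:
  5y1 + 5y2 + 2y3 ≥ 10
  3y1 + 4y2 + 5y3 ≥ 7
  y1, y2, y3 ≥ 0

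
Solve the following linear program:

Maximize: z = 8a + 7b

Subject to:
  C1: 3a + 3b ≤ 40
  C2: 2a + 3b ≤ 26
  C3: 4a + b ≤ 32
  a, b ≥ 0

Evaluate the objective at each vertex of the feasible region:
  z(0, 0) = 0
  z(8, 0) = 64
  z(7, 4) = 84  ←
  z(0, 8.667) = 60.67
The maximum is at a = 7, b = 4.

a = 7, b = 4, z = 84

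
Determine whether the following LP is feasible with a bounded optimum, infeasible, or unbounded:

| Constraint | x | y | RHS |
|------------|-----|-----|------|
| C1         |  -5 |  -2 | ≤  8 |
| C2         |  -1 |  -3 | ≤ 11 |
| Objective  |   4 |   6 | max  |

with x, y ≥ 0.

Unbounded (objective can increase without bound)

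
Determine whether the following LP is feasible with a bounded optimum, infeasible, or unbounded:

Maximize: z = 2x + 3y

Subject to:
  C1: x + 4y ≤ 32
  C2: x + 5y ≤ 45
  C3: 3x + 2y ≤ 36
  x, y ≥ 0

Feasible with a bounded optimal solution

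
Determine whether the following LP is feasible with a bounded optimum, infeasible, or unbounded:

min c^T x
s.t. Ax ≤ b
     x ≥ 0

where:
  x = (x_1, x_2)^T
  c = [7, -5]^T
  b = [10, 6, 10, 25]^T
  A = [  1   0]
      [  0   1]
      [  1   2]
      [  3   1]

Feasible with a bounded optimal solution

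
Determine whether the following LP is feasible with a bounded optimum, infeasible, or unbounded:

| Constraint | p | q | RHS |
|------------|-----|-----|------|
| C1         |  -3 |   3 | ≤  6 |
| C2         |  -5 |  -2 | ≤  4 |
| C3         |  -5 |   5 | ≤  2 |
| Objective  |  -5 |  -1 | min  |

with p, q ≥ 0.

Unbounded (objective can decrease without bound)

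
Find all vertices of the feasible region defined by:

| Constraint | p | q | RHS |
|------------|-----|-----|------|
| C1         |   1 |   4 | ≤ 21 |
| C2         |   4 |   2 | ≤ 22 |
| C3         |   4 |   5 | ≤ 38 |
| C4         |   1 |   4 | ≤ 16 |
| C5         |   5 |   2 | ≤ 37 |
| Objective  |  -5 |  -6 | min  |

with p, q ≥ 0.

(0, 0), (5.5, 0), (4, 3), (0, 4)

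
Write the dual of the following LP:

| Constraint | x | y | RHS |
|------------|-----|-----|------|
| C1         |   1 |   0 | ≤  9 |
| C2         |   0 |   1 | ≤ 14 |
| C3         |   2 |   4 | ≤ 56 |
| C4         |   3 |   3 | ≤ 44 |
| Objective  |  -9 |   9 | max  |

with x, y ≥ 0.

Primal max cᵀx s.t. Ax ≤ b, x ≥ 0  →  Dual min bᵀy s.t. Aᵀy ≥ c, y ≥ 0.

Minimize: z = 9y1 + 14y2 + 56y3 + 44y4

Subject to:
  y1 + 2y3 + 3y4 ≥ -9
  y2 + 4y3 + 3y4 ≥ 9
  y1, y2, y3, y4 ≥ 0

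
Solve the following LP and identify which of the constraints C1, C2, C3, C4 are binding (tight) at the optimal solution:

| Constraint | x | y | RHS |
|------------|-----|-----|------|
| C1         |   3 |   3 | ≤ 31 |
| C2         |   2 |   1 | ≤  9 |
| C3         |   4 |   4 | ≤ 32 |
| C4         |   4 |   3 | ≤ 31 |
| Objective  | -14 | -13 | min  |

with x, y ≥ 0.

At x = 1, y = 7, compute slack b - a·x for each constraint:
  C1: 31 − 24 = 7  (slack)
  C2: 9 − 9 = 0  (binding)
  C3: 32 − 32 = 0  (binding)
  C4: 31 − 25 = 6  (slack)

Optimal: x = 1, y = 7
Binding: C2, C3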